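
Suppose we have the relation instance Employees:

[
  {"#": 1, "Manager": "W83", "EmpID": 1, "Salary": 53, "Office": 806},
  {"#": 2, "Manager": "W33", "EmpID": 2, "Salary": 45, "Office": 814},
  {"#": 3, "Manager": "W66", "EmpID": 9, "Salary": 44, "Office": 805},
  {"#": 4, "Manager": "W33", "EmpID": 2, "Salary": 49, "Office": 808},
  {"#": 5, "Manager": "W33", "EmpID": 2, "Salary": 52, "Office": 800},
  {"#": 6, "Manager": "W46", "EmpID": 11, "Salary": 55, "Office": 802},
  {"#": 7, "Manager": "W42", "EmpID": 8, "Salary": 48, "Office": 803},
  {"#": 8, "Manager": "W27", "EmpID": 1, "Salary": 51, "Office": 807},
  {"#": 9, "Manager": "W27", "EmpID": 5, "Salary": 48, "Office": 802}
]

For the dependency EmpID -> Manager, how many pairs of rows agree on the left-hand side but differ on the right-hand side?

EmpID=1: violating pairs (1,8) — 1 pair.
EmpID=2: all 3 rows agree on Manager — 0 pairs.

1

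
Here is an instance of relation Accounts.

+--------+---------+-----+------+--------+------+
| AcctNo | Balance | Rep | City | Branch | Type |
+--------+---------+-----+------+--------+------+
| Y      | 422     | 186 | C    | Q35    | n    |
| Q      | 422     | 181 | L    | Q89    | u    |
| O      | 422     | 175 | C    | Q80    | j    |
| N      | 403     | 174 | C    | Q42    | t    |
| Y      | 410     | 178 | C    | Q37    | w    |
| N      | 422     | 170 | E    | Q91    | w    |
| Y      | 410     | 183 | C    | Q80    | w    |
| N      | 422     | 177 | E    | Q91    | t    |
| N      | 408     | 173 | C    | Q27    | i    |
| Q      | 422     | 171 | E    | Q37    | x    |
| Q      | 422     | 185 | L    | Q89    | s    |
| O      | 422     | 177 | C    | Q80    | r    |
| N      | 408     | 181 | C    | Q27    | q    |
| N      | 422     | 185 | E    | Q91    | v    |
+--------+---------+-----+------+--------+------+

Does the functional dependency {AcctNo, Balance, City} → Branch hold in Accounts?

(AcctNo=Y, Balance=422, City=C): 1 row → Branch = Q35 ✓
(AcctNo=Q, Balance=422, City=L): 2 rows → Branch = Q89, Q89 ✓
(AcctNo=O, Balance=422, City=C): 2 rows → Branch = Q80, Q80 ✓
(AcctNo=N, Balance=403, City=C): 1 row → Branch = Q42 ✓
(AcctNo=Y, Balance=410, City=C): 2 rows → Branch takes values {Q37, Q80} — violation
(AcctNo=N, Balance=422, City=E): 3 rows → Branch = Q91, Q91, Q91 ✓
(AcctNo=N, Balance=408, City=C): 2 rows → Branch = Q27, Q27 ✓
(AcctNo=Q, Balance=422, City=E): 1 row → Branch = Q37 ✓
Two rows agree on {AcctNo, Balance, City} but differ on Branch, so {AcctNo, Balance, City} → Branch does not hold.

No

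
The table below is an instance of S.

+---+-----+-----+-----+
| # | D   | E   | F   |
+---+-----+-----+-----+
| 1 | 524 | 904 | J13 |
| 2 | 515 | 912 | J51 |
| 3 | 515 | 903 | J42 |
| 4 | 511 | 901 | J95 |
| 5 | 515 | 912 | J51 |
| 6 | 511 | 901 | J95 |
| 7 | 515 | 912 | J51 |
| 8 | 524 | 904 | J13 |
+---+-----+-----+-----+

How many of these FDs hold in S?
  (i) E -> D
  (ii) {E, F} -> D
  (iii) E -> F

3

(i) E -> D: every LHS value maps to a single RHS value — holds.
(ii) {E, F} -> D: every LHS value maps to a single RHS value — holds.
(iii) E -> F: every LHS value maps to a single RHS value — holds.
3 of the 3 dependencies hold.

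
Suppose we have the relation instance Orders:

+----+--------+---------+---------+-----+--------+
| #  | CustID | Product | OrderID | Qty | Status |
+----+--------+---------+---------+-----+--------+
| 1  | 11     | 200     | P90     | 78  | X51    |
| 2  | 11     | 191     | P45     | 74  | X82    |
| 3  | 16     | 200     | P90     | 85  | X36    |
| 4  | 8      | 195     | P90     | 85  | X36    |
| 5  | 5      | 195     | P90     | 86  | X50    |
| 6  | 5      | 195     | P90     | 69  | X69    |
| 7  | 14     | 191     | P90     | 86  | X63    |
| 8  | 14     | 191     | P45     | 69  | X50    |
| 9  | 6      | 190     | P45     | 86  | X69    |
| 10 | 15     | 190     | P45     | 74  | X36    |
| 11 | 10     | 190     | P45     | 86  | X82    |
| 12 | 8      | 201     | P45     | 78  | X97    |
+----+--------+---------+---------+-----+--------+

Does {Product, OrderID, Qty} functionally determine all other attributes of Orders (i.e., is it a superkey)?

Rows 9 and 11 have the same {Product, OrderID, Qty} value (Product=190, OrderID=P45, Qty=86) but are distinct tuples, so {Product, OrderID, Qty} does not determine every attribute — not a superkey.

No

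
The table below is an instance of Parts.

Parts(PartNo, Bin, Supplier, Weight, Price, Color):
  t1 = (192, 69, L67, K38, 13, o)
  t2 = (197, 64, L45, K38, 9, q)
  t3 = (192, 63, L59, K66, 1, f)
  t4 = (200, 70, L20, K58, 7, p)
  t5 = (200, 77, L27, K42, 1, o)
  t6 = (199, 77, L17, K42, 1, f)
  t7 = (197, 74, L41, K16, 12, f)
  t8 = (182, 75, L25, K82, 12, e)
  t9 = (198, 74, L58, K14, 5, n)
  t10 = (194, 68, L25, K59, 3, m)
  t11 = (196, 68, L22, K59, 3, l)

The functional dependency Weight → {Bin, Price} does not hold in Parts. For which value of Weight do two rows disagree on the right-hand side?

Weight=K38: rows 1, 2 → {Bin,Price} takes values {(69, 13), (64, 9)} — violation
Weight=K66: row 3 → {Bin,Price} = (63, 1) ✓
Weight=K58: row 4 → {Bin,Price} = (70, 7) ✓
Weight=K42: rows 5, 6 → {Bin,Price} = (77, 1), (77, 1) ✓
Weight=K16: row 7 → {Bin,Price} = (74, 12) ✓
Weight=K82: row 8 → {Bin,Price} = (75, 12) ✓
Weight=K14: row 9 → {Bin,Price} = (74, 5) ✓
Weight=K59: rows 10, 11 → {Bin,Price} = (68, 3), (68, 3) ✓
The only Weight value with inconsistent RHS is Weight=K38.

K38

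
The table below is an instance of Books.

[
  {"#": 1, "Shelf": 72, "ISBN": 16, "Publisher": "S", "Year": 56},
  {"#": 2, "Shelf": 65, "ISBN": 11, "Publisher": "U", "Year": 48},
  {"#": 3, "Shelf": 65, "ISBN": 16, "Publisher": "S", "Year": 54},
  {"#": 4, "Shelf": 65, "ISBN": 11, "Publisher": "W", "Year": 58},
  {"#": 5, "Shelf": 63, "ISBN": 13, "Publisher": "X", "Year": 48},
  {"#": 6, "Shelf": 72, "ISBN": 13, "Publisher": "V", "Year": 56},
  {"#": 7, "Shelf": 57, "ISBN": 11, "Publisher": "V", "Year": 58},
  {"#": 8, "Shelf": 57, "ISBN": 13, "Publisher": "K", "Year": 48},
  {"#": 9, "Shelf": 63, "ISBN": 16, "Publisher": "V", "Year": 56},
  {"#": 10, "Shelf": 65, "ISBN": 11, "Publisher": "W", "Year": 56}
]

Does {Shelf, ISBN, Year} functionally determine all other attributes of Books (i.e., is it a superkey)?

Yes

All 10 rows have distinct {Shelf, ISBN, Year} values, so {Shelf, ISBN, Year} → (all attributes) holds and {Shelf, ISBN, Year} is a superkey.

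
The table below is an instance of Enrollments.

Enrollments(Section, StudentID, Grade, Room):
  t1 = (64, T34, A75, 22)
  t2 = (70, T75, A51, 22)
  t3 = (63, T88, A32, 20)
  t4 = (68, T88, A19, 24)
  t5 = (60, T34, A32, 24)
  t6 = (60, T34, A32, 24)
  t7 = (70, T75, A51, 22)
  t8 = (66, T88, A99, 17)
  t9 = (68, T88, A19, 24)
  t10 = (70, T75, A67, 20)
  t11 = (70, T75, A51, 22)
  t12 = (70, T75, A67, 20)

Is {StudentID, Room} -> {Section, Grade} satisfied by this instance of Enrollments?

Yes

(StudentID=T34, Room=22): row 1 → {Section,Grade} = (64, A75) ✓
(StudentID=T75, Room=22): rows 2, 7, 11 → {Section,Grade} = (70, A51), (70, A51), (70, A51) ✓
(StudentID=T88, Room=20): row 3 → {Section,Grade} = (63, A32) ✓
(StudentID=T88, Room=24): rows 4, 9 → {Section,Grade} = (68, A19), (68, A19) ✓
(StudentID=T34, Room=24): rows 5, 6 → {Section,Grade} = (60, A32), (60, A32) ✓
(StudentID=T88, Room=17): row 8 → {Section,Grade} = (66, A99) ✓
(StudentID=T75, Room=20): rows 10, 12 → {Section,Grade} = (70, A67), (70, A67) ✓
Every {StudentID, Room} value is associated with a single {Section, Grade} value, so {StudentID, Room} -> {Section, Grade} holds.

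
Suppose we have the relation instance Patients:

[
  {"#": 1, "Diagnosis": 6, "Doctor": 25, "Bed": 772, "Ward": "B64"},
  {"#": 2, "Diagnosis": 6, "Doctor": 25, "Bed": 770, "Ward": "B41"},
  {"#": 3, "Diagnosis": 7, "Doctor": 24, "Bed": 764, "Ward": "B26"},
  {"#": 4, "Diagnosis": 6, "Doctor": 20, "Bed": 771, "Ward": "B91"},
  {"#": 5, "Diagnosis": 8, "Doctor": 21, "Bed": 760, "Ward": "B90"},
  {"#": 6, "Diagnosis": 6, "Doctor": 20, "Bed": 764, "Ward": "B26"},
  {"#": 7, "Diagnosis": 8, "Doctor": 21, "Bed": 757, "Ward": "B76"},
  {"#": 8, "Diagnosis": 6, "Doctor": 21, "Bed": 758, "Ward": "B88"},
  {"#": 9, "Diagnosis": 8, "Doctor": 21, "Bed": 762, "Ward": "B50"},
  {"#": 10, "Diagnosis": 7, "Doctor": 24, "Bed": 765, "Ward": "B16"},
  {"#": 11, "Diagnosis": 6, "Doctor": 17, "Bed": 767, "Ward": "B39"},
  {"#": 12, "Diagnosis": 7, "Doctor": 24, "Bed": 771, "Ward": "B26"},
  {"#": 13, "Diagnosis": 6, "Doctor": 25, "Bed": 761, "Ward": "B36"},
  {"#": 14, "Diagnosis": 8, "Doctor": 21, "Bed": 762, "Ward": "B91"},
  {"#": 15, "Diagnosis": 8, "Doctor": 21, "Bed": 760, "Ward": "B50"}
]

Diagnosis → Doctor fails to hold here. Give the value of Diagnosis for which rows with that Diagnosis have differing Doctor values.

Diagnosis=6: rows 1, 2, 4, 6, 8, 11, 13 → Doctor takes values {25, 20, 21, 17} — violation
Diagnosis=7: rows 3, 10, 12 → Doctor = 24, 24, 24 ✓
Diagnosis=8: rows 5, 7, 9, 14, 15 → Doctor = 21, 21, 21, 21, 21 ✓
The only Diagnosis value with inconsistent Doctor is Diagnosis=6.

6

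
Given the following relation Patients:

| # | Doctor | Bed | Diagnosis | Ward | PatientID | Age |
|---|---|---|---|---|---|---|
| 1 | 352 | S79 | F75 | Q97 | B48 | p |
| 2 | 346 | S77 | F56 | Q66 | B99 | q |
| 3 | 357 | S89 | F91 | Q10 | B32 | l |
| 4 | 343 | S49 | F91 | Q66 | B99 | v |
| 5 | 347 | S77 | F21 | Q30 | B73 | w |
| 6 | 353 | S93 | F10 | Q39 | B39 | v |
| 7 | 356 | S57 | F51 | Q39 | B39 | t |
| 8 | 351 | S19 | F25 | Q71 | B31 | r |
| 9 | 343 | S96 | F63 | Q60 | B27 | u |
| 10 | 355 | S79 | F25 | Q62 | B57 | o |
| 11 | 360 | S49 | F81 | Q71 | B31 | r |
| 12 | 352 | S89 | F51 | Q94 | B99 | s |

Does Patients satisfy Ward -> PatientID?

Ward=Q97: row 1 → PatientID = B48 ✓
Ward=Q66: rows 2, 4 → PatientID = B99, B99 ✓
Ward=Q10: row 3 → PatientID = B32 ✓
Ward=Q30: row 5 → PatientID = B73 ✓
Ward=Q39: rows 6, 7 → PatientID = B39, B39 ✓
Ward=Q71: rows 8, 11 → PatientID = B31, B31 ✓
Ward=Q60: row 9 → PatientID = B27 ✓
Ward=Q62: row 10 → PatientID = B57 ✓
Ward=Q94: row 12 → PatientID = B99 ✓
Every Ward value is associated with a single PatientID value, so Ward -> PatientID holds.

Yes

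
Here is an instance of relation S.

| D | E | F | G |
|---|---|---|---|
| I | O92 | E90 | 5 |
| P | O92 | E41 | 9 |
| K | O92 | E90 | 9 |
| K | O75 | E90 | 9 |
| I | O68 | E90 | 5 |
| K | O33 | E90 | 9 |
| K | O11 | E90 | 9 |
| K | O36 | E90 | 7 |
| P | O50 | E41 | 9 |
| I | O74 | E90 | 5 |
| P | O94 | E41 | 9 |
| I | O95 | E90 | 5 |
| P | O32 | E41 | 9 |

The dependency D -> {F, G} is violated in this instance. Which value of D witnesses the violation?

K

D=I: 4 rows → {F,G} = (E90, 5), (E90, 5), (E90, 5), (E90, 5) ✓
D=P: 4 rows → {F,G} = (E41, 9), (E41, 9), (E41, 9), (E41, 9) ✓
D=K: 5 rows → {F,G} takes values {(E90, 9), (E90, 7)} — violation
The only D value with inconsistent RHS is D=K.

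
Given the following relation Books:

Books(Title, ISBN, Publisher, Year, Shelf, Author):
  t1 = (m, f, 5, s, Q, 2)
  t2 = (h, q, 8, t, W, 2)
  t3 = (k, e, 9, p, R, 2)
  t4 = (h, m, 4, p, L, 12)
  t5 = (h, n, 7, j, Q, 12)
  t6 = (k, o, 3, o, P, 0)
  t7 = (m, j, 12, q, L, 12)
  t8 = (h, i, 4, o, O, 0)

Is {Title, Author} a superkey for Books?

Rows 4 and 5 have the same {Title, Author} value (Title=h, Author=12) but are distinct tuples, so {Title, Author} does not determine every attribute — not a superkey.

No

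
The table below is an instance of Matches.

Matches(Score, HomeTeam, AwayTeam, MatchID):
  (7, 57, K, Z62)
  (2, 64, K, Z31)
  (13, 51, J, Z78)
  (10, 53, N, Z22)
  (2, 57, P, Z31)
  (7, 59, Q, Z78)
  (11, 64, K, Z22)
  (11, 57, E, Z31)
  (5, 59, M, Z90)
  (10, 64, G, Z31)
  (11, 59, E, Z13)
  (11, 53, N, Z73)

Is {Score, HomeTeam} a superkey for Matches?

All 12 rows have distinct {Score, HomeTeam} values, so {Score, HomeTeam} → (all attributes) holds and {Score, HomeTeam} is a superkey.

Yes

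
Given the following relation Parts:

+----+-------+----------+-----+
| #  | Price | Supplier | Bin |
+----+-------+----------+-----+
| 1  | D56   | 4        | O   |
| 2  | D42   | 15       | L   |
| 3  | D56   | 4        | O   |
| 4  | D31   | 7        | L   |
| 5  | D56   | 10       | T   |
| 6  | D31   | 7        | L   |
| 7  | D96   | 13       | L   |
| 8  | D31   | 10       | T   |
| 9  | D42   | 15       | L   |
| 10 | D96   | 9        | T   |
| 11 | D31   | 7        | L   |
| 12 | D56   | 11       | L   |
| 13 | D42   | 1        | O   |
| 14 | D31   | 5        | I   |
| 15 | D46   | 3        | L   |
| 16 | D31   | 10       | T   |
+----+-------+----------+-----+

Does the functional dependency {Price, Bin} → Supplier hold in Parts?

(Price=D56, Bin=O): rows 1, 3 → Supplier = 4, 4 ✓
(Price=D42, Bin=L): rows 2, 9 → Supplier = 15, 15 ✓
(Price=D31, Bin=L): rows 4, 6, 11 → Supplier = 7, 7, 7 ✓
(Price=D56, Bin=T): row 5 → Supplier = 10 ✓
(Price=D96, Bin=L): row 7 → Supplier = 13 ✓
(Price=D31, Bin=T): rows 8, 16 → Supplier = 10, 10 ✓
(Price=D96, Bin=T): row 10 → Supplier = 9 ✓
(Price=D56, Bin=L): row 12 → Supplier = 11 ✓
(Price=D42, Bin=O): row 13 → Supplier = 1 ✓
(Price=D31, Bin=I): row 14 → Supplier = 5 ✓
(Price=D46, Bin=L): row 15 → Supplier = 3 ✓
Every {Price, Bin} value is associated with a single Supplier value, so {Price, Bin} → Supplier holds.

Yes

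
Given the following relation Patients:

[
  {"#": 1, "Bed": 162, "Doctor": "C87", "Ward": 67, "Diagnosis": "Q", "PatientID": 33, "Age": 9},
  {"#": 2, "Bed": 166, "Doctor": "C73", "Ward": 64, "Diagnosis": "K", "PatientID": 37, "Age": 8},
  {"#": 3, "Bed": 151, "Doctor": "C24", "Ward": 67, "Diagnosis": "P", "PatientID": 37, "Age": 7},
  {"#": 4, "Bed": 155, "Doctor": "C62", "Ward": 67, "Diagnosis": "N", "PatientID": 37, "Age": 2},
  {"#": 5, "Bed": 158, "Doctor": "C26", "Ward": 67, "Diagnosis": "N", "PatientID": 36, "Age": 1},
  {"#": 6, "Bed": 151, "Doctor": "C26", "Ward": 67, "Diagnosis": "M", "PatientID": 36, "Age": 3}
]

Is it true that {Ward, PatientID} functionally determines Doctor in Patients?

(Ward=67, PatientID=33): row 1 → Doctor = C87 ✓
(Ward=64, PatientID=37): row 2 → Doctor = C73 ✓
(Ward=67, PatientID=37): rows 3, 4 → Doctor takes values {C24, C62} — violation
(Ward=67, PatientID=36): rows 5, 6 → Doctor = C26, C26 ✓
Two rows agree on {Ward, PatientID} but differ on Doctor, so {Ward, PatientID} → Doctor does not hold.

No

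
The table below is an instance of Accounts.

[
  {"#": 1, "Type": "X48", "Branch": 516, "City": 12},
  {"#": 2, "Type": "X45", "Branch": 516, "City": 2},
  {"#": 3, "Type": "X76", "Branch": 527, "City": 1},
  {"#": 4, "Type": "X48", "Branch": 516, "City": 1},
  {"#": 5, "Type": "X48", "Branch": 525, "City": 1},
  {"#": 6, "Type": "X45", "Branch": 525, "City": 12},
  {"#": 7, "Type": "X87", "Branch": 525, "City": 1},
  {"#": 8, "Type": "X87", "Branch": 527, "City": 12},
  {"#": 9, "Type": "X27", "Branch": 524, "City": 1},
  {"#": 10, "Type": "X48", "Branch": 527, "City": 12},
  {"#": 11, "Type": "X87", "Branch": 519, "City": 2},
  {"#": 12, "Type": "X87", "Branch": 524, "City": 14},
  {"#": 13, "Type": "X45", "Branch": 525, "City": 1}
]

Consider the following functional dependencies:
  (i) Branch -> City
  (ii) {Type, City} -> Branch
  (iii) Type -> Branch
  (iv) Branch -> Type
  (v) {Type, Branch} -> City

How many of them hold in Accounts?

(i) Branch -> City: Branch=516: rows 1, 2, 4 → City takes values {12, 2, 1} — violation; Branch=527: rows 3, 8, 10 → City takes values {1, 12} — violation; Branch=525: rows 5, 6, 7, 13 → City takes values {1, 12} — violation; Branch=524: rows 9, 12 → City takes values {1, 14} — violation — fails.
(ii) {Type, City} -> Branch: (Type=X48, City=12): rows 1, 10 → Branch takes values {516, 527} — violation; (Type=X48, City=1): rows 4, 5 → Branch takes values {516, 525} — violation — fails.
(iii) Type -> Branch: Type=X48: rows 1, 4, 5, 10 → Branch takes values {516, 525, 527} — violation; Type=X45: rows 2, 6, 13 → Branch takes values {516, 525} — violation; Type=X87: rows 7, 8, 11, 12 → Branch takes values {525, 527, 519, 524} — violation — fails.
(iv) Branch -> Type: Branch=516: rows 1, 2, 4 → Type takes values {X48, X45} — violation; Branch=527: rows 3, 8, 10 → Type takes values {X76, X87, X48} — violation; Branch=525: rows 5, 6, 7, 13 → Type takes values {X48, X45, X87} — violation; Branch=524: rows 9, 12 → Type takes values {X27, X87} — violation — fails.
(v) {Type, Branch} -> City: (Type=X48, Branch=516): rows 1, 4 → City takes values {12, 1} — violation; (Type=X45, Branch=525): rows 6, 13 → City takes values {12, 1} — violation — fails.
None of the 5 dependencies hold.

0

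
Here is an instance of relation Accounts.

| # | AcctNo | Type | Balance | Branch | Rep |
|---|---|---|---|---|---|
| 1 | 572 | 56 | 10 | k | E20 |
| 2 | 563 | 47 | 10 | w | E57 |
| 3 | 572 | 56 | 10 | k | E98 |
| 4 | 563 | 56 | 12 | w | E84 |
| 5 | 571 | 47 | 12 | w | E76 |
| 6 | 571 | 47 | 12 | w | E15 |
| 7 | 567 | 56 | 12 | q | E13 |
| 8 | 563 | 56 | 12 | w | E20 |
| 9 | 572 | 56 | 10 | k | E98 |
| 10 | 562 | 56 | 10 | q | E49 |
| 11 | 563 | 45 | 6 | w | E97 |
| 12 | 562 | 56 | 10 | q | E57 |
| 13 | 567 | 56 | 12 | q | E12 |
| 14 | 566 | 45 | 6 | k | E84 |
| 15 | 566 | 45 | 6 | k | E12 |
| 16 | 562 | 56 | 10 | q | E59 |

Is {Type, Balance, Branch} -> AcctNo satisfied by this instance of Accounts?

Yes

(Type=56, Balance=10, Branch=k): rows 1, 3, 9 → AcctNo = 572, 572, 572 ✓
(Type=47, Balance=10, Branch=w): row 2 → AcctNo = 563 ✓
(Type=56, Balance=12, Branch=w): rows 4, 8 → AcctNo = 563, 563 ✓
(Type=47, Balance=12, Branch=w): rows 5, 6 → AcctNo = 571, 571 ✓
(Type=56, Balance=12, Branch=q): rows 7, 13 → AcctNo = 567, 567 ✓
(Type=56, Balance=10, Branch=q): rows 10, 12, 16 → AcctNo = 562, 562, 562 ✓
(Type=45, Balance=6, Branch=w): row 11 → AcctNo = 563 ✓
(Type=45, Balance=6, Branch=k): rows 14, 15 → AcctNo = 566, 566 ✓
Every {Type, Balance, Branch} value is associated with a single AcctNo value, so {Type, Balance, Branch} -> AcctNo holds.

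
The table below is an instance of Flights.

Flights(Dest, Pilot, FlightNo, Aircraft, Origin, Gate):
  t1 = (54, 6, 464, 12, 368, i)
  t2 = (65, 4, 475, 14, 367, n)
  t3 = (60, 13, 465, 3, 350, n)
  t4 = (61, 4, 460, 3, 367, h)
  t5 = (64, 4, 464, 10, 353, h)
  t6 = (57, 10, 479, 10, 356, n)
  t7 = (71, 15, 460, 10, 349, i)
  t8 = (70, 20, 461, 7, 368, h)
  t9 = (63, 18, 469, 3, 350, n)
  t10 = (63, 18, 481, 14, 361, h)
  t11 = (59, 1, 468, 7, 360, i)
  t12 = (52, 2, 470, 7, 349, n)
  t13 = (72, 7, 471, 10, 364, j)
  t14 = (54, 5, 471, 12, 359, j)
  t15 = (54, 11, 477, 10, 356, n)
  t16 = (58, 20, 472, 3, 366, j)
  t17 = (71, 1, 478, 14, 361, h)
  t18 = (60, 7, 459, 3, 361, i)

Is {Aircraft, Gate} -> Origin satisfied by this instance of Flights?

Yes

(Aircraft=12, Gate=i): row 1 → Origin = 368 ✓
(Aircraft=14, Gate=n): row 2 → Origin = 367 ✓
(Aircraft=3, Gate=n): rows 3, 9 → Origin = 350, 350 ✓
(Aircraft=3, Gate=h): row 4 → Origin = 367 ✓
(Aircraft=10, Gate=h): row 5 → Origin = 353 ✓
(Aircraft=10, Gate=n): rows 6, 15 → Origin = 356, 356 ✓
(Aircraft=10, Gate=i): row 7 → Origin = 349 ✓
(Aircraft=7, Gate=h): row 8 → Origin = 368 ✓
(Aircraft=14, Gate=h): rows 10, 17 → Origin = 361, 361 ✓
(Aircraft=7, Gate=i): row 11 → Origin = 360 ✓
(Aircraft=7, Gate=n): row 12 → Origin = 349 ✓
(Aircraft=10, Gate=j): row 13 → Origin = 364 ✓
(Aircraft=12, Gate=j): row 14 → Origin = 359 ✓
(Aircraft=3, Gate=j): row 16 → Origin = 366 ✓
(Aircraft=3, Gate=i): row 18 → Origin = 361 ✓
Every {Aircraft, Gate} value is associated with a single Origin value, so {Aircraft, Gate} -> Origin holds.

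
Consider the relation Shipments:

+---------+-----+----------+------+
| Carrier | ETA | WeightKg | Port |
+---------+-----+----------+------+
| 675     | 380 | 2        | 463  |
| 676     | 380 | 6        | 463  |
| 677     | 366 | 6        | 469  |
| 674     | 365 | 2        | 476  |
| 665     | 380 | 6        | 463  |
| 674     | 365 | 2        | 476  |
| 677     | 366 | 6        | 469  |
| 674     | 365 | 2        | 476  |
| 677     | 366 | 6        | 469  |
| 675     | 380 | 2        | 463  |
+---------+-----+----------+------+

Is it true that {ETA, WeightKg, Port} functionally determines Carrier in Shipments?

No

(ETA=380, WeightKg=2, Port=463): 2 rows → Carrier = 675, 675 ✓
(ETA=380, WeightKg=6, Port=463): 2 rows → Carrier takes values {676, 665} — violation
(ETA=366, WeightKg=6, Port=469): 3 rows → Carrier = 677, 677, 677 ✓
(ETA=365, WeightKg=2, Port=476): 3 rows → Carrier = 674, 674, 674 ✓
Two rows agree on {ETA, WeightKg, Port} but differ on Carrier, so {ETA, WeightKg, Port} -> Carrier does not hold.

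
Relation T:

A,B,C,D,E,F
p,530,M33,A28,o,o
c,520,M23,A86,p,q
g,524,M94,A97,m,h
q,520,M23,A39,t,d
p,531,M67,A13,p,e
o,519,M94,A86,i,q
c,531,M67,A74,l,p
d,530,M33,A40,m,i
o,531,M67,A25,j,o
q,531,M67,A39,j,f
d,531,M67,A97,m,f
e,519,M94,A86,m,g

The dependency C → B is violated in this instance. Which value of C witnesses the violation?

M94

C=M33: 2 rows → B = 530, 530 ✓
C=M23: 2 rows → B = 520, 520 ✓
C=M94: 3 rows → B takes values {524, 519} — violation
C=M67: 5 rows → B = 531, 531, 531, 531, 531 ✓
The only C value with inconsistent B is C=M94.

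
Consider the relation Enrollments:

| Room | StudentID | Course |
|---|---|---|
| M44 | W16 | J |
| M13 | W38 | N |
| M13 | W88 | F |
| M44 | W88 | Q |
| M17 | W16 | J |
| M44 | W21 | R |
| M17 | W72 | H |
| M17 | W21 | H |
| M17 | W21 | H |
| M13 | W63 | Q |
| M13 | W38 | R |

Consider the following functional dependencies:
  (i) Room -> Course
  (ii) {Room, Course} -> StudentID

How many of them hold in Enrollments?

0

(i) Room -> Course: Room=M44: 3 rows → Course takes values {J, Q, R} — violation; Room=M13: 4 rows → Course takes values {N, F, Q, R} — violation; Room=M17: 4 rows → Course takes values {J, H} — violation — fails.
(ii) {Room, Course} -> StudentID: (Room=M17, Course=H): 3 rows → StudentID takes values {W72, W21} — violation — fails.
None of the 2 dependencies hold.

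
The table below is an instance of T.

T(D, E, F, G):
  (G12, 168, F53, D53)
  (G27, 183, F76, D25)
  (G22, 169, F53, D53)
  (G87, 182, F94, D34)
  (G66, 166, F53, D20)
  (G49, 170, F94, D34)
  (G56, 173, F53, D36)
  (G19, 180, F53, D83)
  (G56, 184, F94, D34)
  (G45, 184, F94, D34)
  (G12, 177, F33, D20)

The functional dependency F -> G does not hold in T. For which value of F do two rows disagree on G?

F53

F=F53: 5 rows → G takes values {D53, D20, D36, D83} — violation
F=F76: 1 row → G = D25 ✓
F=F94: 4 rows → G = D34, D34, D34, D34 ✓
F=F33: 1 row → G = D20 ✓
The only F value with inconsistent G is F=F53.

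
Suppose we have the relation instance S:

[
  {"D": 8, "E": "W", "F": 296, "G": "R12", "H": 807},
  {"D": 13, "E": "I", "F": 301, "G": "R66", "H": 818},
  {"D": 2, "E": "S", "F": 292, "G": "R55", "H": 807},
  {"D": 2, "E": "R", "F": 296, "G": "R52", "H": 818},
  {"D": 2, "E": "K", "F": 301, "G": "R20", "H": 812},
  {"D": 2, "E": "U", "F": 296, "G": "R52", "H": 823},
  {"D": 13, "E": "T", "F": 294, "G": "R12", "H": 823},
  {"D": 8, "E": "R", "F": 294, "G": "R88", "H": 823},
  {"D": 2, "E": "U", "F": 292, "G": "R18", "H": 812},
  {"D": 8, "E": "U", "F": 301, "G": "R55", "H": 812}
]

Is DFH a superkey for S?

Yes

All 10 rows have distinct DFH values, so DFH → (all attributes) holds and DFH is a superkey.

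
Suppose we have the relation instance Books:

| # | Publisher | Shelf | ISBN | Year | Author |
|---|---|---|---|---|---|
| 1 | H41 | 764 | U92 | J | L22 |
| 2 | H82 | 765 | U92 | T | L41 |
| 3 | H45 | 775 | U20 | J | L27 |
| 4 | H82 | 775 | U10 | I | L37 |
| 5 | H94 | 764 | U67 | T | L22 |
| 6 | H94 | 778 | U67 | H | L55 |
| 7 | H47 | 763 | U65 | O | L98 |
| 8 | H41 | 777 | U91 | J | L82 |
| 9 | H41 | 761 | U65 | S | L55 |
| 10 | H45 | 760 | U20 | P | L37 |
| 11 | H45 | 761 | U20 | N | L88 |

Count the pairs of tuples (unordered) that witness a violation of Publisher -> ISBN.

4

Publisher=H41: violating pairs (1,8), (1,9), (8,9) — 3 pairs.
Publisher=H82: violating pairs (2,4) — 1 pair.
Publisher=H45: all 3 rows agree on ISBN — 0 pairs.
Publisher=H94: all 2 rows agree on ISBN — 0 pairs.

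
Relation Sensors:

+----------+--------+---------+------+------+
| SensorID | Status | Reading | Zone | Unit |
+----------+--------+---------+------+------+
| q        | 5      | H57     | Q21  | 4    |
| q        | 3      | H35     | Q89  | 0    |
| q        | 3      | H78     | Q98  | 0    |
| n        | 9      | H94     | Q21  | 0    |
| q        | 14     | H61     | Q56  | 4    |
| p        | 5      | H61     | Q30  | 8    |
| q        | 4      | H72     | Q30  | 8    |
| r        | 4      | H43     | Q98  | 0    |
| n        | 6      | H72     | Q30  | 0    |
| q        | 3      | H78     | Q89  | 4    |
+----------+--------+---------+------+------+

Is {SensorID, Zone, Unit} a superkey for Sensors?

All 10 rows have distinct {SensorID, Zone, Unit} values, so {SensorID, Zone, Unit} → (all attributes) holds and {SensorID, Zone, Unit} is a superkey.

Yes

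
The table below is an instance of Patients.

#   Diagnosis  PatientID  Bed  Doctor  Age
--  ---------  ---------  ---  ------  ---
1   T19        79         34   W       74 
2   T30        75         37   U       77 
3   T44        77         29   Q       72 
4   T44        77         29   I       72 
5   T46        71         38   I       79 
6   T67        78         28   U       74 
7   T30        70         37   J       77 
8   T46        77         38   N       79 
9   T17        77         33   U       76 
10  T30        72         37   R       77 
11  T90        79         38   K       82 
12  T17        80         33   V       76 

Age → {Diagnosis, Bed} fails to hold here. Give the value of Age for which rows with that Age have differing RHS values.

Age=74: rows 1, 6 → {Diagnosis,Bed} takes values {(T19, 34), (T67, 28)} — violation
Age=77: rows 2, 7, 10 → {Diagnosis,Bed} = (T30, 37), (T30, 37), (T30, 37) ✓
Age=72: rows 3, 4 → {Diagnosis,Bed} = (T44, 29), (T44, 29) ✓
Age=79: rows 5, 8 → {Diagnosis,Bed} = (T46, 38), (T46, 38) ✓
Age=76: rows 9, 12 → {Diagnosis,Bed} = (T17, 33), (T17, 33) ✓
Age=82: row 11 → {Diagnosis,Bed} = (T90, 38) ✓
The only Age value with inconsistent RHS is Age=74.

74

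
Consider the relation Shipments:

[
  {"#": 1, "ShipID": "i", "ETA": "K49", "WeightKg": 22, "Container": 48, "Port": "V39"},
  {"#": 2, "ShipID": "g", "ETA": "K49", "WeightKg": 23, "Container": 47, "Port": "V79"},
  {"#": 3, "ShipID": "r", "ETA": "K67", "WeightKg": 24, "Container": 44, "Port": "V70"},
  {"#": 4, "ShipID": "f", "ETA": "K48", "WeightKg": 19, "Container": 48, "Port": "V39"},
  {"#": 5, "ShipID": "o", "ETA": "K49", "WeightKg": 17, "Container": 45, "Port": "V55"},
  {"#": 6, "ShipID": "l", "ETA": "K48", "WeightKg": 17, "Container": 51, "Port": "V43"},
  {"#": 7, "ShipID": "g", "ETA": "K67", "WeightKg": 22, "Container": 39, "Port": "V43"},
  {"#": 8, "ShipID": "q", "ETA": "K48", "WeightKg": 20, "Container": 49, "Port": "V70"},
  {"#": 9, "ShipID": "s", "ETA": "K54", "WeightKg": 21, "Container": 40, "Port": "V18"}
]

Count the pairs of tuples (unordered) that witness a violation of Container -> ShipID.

1

Container=48: violating pairs (1,4) — 1 pair.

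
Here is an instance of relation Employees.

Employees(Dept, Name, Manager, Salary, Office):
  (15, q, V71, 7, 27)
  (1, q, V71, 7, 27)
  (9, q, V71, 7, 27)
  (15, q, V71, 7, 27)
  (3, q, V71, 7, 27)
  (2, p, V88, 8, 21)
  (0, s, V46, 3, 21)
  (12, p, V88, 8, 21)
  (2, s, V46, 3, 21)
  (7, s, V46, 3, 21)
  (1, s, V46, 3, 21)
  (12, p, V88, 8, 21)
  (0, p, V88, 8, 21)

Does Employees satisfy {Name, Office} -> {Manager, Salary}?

(Name=q, Office=27): 5 rows → {Manager,Salary} = (V71, 7), (V71, 7), (V71, 7), (V71, 7), (V71, 7) ✓
(Name=p, Office=21): 4 rows → {Manager,Salary} = (V88, 8), (V88, 8), (V88, 8), (V88, 8) ✓
(Name=s, Office=21): 4 rows → {Manager,Salary} = (V46, 3), (V46, 3), (V46, 3), (V46, 3) ✓
Every {Name, Office} value is associated with a single {Manager, Salary} value, so {Name, Office} -> {Manager, Salary} holds.

Yes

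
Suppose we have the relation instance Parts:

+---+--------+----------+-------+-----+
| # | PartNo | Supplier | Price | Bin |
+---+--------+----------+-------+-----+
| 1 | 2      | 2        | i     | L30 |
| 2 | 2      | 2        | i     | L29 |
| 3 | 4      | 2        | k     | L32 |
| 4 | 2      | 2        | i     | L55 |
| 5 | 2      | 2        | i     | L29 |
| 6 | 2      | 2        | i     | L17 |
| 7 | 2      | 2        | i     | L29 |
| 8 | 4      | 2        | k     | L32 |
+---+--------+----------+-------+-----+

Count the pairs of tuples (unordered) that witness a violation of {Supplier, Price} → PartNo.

(Supplier=2, Price=i): all 6 rows agree on PartNo — 0 pairs.
(Supplier=2, Price=k): all 2 rows agree on PartNo — 0 pairs.

0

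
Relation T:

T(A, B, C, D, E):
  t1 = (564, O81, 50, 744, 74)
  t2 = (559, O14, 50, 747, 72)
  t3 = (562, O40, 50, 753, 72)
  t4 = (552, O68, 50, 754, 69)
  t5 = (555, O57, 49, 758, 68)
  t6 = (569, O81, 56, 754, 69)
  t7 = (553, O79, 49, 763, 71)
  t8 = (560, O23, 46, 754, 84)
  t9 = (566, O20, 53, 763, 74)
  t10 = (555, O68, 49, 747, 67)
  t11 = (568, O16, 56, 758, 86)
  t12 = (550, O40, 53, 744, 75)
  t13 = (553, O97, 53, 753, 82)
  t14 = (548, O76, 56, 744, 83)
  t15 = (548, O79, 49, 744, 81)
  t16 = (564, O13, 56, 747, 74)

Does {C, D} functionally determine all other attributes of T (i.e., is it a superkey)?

All 16 rows have distinct {C, D} values, so {C, D} → (all attributes) holds and {C, D} is a superkey.

Yes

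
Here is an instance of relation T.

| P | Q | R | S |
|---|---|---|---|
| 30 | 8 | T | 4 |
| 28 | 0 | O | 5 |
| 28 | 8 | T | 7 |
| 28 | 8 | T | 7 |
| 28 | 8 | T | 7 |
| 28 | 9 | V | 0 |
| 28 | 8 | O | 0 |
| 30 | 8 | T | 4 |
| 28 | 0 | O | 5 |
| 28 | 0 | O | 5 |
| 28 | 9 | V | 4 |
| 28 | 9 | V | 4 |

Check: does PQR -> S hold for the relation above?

No

(P=30, Q=8, R=T): 2 rows → S = 4, 4 ✓
(P=28, Q=0, R=O): 3 rows → S = 5, 5, 5 ✓
(P=28, Q=8, R=T): 3 rows → S = 7, 7, 7 ✓
(P=28, Q=9, R=V): 3 rows → S takes values {0, 4} — violation
(P=28, Q=8, R=O): 1 row → S = 0 ✓
Two rows agree on PQR but differ on S, so PQR -> S does not hold.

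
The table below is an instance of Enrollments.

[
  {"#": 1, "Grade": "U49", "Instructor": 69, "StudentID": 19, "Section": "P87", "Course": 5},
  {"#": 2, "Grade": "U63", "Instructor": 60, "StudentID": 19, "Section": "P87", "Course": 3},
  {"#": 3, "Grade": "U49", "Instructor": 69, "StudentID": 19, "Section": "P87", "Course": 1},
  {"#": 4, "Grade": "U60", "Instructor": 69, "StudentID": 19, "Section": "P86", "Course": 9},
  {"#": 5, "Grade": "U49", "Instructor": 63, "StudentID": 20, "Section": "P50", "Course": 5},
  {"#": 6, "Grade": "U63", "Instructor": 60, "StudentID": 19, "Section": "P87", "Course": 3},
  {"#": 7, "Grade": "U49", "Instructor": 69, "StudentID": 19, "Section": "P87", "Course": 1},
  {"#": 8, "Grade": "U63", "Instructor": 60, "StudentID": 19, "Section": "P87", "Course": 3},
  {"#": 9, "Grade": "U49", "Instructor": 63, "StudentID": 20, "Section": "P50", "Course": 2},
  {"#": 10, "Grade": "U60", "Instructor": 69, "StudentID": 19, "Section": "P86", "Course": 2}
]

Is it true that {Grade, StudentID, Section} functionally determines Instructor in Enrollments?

(Grade=U49, StudentID=19, Section=P87): rows 1, 3, 7 → Instructor = 69, 69, 69 ✓
(Grade=U63, StudentID=19, Section=P87): rows 2, 6, 8 → Instructor = 60, 60, 60 ✓
(Grade=U60, StudentID=19, Section=P86): rows 4, 10 → Instructor = 69, 69 ✓
(Grade=U49, StudentID=20, Section=P50): rows 5, 9 → Instructor = 63, 63 ✓
Every {Grade, StudentID, Section} value is associated with a single Instructor value, so {Grade, StudentID, Section} -> Instructor holds.

Yes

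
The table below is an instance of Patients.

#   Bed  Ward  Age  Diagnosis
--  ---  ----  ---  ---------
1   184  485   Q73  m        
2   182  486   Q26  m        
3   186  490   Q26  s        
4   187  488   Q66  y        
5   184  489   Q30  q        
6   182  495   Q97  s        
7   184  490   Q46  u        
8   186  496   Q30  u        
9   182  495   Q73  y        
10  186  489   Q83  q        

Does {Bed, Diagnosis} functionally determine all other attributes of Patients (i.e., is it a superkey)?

All 10 rows have distinct {Bed, Diagnosis} values, so {Bed, Diagnosis} → (all attributes) holds and {Bed, Diagnosis} is a superkey.

Yes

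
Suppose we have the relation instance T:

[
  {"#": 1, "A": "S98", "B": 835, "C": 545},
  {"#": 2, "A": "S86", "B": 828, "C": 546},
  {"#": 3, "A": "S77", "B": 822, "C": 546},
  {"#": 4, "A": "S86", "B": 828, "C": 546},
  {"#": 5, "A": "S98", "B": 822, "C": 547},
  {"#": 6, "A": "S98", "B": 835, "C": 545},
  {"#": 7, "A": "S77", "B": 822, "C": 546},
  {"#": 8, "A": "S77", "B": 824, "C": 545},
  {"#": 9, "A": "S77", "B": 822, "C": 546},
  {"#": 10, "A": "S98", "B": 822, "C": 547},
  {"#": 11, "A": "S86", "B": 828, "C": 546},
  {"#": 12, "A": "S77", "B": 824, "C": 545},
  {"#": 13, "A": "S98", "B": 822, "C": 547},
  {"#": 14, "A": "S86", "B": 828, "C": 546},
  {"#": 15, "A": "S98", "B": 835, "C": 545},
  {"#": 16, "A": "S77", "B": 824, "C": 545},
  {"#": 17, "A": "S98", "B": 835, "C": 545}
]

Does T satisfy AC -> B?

(A=S98, C=545): rows 1, 6, 15, 17 → B = 835, 835, 835, 835 ✓
(A=S86, C=546): rows 2, 4, 11, 14 → B = 828, 828, 828, 828 ✓
(A=S77, C=546): rows 3, 7, 9 → B = 822, 822, 822 ✓
(A=S98, C=547): rows 5, 10, 13 → B = 822, 822, 822 ✓
(A=S77, C=545): rows 8, 12, 16 → B = 824, 824, 824 ✓
Every AC value is associated with a single B value, so AC -> B holds.

Yes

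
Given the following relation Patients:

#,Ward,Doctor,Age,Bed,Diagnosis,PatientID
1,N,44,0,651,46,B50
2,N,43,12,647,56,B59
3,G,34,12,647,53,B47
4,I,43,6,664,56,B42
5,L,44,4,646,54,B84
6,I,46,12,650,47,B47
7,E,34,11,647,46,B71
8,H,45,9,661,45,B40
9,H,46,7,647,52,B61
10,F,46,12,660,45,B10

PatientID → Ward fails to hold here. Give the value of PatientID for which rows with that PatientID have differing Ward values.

B47

PatientID=B50: row 1 → Ward = N ✓
PatientID=B59: row 2 → Ward = N ✓
PatientID=B47: rows 3, 6 → Ward takes values {G, I} — violation
PatientID=B42: row 4 → Ward = I ✓
PatientID=B84: row 5 → Ward = L ✓
PatientID=B71: row 7 → Ward = E ✓
PatientID=B40: row 8 → Ward = H ✓
PatientID=B61: row 9 → Ward = H ✓
PatientID=B10: row 10 → Ward = F ✓
The only PatientID value with inconsistent Ward is PatientID=B47.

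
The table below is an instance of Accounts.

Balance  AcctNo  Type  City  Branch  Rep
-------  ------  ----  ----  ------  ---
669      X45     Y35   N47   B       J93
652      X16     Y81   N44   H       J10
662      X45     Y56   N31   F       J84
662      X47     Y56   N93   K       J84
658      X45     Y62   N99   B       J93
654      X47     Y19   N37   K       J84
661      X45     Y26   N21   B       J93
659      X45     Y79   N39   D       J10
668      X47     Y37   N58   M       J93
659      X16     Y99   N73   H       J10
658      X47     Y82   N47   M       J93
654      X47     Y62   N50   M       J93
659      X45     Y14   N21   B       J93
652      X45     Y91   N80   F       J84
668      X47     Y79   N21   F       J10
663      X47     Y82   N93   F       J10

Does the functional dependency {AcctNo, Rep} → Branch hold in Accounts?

Yes

(AcctNo=X45, Rep=J93): 4 rows → Branch = B, B, B, B ✓
(AcctNo=X16, Rep=J10): 2 rows → Branch = H, H ✓
(AcctNo=X45, Rep=J84): 2 rows → Branch = F, F ✓
(AcctNo=X47, Rep=J84): 2 rows → Branch = K, K ✓
(AcctNo=X45, Rep=J10): 1 row → Branch = D ✓
(AcctNo=X47, Rep=J93): 3 rows → Branch = M, M, M ✓
(AcctNo=X47, Rep=J10): 2 rows → Branch = F, F ✓
Every {AcctNo, Rep} value is associated with a single Branch value, so {AcctNo, Rep} → Branch holds.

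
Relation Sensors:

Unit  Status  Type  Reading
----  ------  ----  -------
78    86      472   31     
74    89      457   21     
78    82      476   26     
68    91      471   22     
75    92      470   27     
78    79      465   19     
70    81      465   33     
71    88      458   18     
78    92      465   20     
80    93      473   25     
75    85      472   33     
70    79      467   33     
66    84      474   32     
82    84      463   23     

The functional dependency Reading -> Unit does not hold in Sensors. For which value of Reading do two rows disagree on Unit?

Reading=31: 1 row → Unit = 78 ✓
Reading=21: 1 row → Unit = 74 ✓
Reading=26: 1 row → Unit = 78 ✓
Reading=22: 1 row → Unit = 68 ✓
Reading=27: 1 row → Unit = 75 ✓
Reading=19: 1 row → Unit = 78 ✓
Reading=33: 3 rows → Unit takes values {70, 75} — violation
Reading=18: 1 row → Unit = 71 ✓
Reading=20: 1 row → Unit = 78 ✓
Reading=25: 1 row → Unit = 80 ✓
Reading=32: 1 row → Unit = 66 ✓
Reading=23: 1 row → Unit = 82 ✓
The only Reading value with inconsistent Unit is Reading=33.

33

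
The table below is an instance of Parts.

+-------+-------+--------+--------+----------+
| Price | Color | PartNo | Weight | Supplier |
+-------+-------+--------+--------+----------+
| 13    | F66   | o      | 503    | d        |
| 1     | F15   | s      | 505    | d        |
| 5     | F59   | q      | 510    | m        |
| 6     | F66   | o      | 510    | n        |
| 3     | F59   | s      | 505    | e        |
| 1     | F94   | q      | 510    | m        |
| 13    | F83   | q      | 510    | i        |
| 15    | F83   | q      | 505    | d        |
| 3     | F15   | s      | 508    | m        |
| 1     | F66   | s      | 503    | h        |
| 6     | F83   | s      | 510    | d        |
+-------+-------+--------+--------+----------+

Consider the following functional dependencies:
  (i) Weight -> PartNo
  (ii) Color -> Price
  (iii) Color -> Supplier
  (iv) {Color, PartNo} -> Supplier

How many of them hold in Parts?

(i) Weight -> PartNo: Weight=503: 2 rows → PartNo takes values {o, s} — violation; Weight=505: 3 rows → PartNo takes values {s, q} — violation; Weight=510: 5 rows → PartNo takes values {q, o, s} — violation — fails.
(ii) Color -> Price: Color=F66: 3 rows → Price takes values {13, 6, 1} — violation; Color=F15: 2 rows → Price takes values {1, 3} — violation; Color=F59: 2 rows → Price takes values {5, 3} — violation; Color=F83: 3 rows → Price takes values {13, 15, 6} — violation — fails.
(iii) Color -> Supplier: Color=F66: 3 rows → Supplier takes values {d, n, h} — violation; Color=F15: 2 rows → Supplier takes values {d, m} — violation; Color=F59: 2 rows → Supplier takes values {m, e} — violation; Color=F83: 3 rows → Supplier takes values {i, d} — violation — fails.
(iv) {Color, PartNo} -> Supplier: (Color=F66, PartNo=o): 2 rows → Supplier takes values {d, n} — violation; (Color=F15, PartNo=s): 2 rows → Supplier takes values {d, m} — violation; (Color=F83, PartNo=q): 2 rows → Supplier takes values {i, d} — violation — fails.
None of the 4 dependencies hold.

0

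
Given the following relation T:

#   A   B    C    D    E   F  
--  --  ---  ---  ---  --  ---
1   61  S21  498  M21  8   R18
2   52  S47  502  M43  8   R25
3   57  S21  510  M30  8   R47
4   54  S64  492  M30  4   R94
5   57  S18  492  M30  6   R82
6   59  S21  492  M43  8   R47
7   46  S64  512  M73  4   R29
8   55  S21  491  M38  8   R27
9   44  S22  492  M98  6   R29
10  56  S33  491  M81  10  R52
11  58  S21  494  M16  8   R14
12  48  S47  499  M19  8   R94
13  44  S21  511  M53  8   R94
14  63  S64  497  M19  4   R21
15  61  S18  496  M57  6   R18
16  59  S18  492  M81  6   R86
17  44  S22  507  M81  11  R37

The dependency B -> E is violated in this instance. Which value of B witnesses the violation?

S22

B=S21: rows 1, 3, 6, 8, 11, 13 → E = 8, 8, 8, 8, 8, 8 ✓
B=S47: rows 2, 12 → E = 8, 8 ✓
B=S64: rows 4, 7, 14 → E = 4, 4, 4 ✓
B=S18: rows 5, 15, 16 → E = 6, 6, 6 ✓
B=S22: rows 9, 17 → E takes values {6, 11} — violation
B=S33: row 10 → E = 10 ✓
The only B value with inconsistent E is B=S22.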